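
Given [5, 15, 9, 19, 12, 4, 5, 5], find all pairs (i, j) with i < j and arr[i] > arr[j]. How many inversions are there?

Finding inversions in [5, 15, 9, 19, 12, 4, 5, 5]:

(0, 5): arr[0]=5 > arr[5]=4
(1, 2): arr[1]=15 > arr[2]=9
(1, 4): arr[1]=15 > arr[4]=12
(1, 5): arr[1]=15 > arr[5]=4
(1, 6): arr[1]=15 > arr[6]=5
(1, 7): arr[1]=15 > arr[7]=5
(2, 5): arr[2]=9 > arr[5]=4
(2, 6): arr[2]=9 > arr[6]=5
(2, 7): arr[2]=9 > arr[7]=5
(3, 4): arr[3]=19 > arr[4]=12
(3, 5): arr[3]=19 > arr[5]=4
(3, 6): arr[3]=19 > arr[6]=5
(3, 7): arr[3]=19 > arr[7]=5
(4, 5): arr[4]=12 > arr[5]=4
(4, 6): arr[4]=12 > arr[6]=5
(4, 7): arr[4]=12 > arr[7]=5

Total inversions: 16

The array has 16 inversion(s): (0,5), (1,2), (1,4), (1,5), (1,6), (1,7), (2,5), (2,6), (2,7), (3,4), (3,5), (3,6), (3,7), (4,5), (4,6), (4,7). Each pair (i,j) satisfies i < j and arr[i] > arr[j].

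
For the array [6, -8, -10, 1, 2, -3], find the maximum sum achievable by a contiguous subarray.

Using Kadane's algorithm on [6, -8, -10, 1, 2, -3]:

Scanning through the array:
Position 1 (value -8): max_ending_here = -2, max_so_far = 6
Position 2 (value -10): max_ending_here = -10, max_so_far = 6
Position 3 (value 1): max_ending_here = 1, max_so_far = 6
Position 4 (value 2): max_ending_here = 3, max_so_far = 6
Position 5 (value -3): max_ending_here = 0, max_so_far = 6

Maximum subarray: [6]
Maximum sum: 6

The maximum subarray is [6] with sum 6. This subarray runs from index 0 to index 0.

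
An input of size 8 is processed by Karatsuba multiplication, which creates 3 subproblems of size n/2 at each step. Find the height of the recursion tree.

For divide and conquer with division factor 2:

Problem sizes at each level:
Level 0: 8
Level 1: 4
Level 2: 2
Level 3: 1

The root is level 0 and the size-1 base case is level 3 (the tree spans levels 0 through 3, i.e. 4 levels counting the root), so the depth is the number of divisions: log_2(8) = 3

The recursion tree depth is log_2(8) = 3. At each level, the problem size is divided by 2, so it takes 3 divisions to reduce to a base case of size 1. The algorithm makes 3 recursive calls at each level.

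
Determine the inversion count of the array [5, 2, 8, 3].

Finding inversions in [5, 2, 8, 3]:

(0, 1): arr[0]=5 > arr[1]=2
(0, 3): arr[0]=5 > arr[3]=3
(2, 3): arr[2]=8 > arr[3]=3

Total inversions: 3

The array has 3 inversion(s): (0,1), (0,3), (2,3). Each pair (i,j) satisfies i < j and arr[i] > arr[j].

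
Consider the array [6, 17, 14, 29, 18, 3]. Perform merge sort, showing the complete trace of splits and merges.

Merge sort trace:

Split: [6, 17, 14, 29, 18, 3] -> [6, 17, 14] and [29, 18, 3]
  Split: [6, 17, 14] -> [6] and [17, 14]
    Split: [17, 14] -> [17] and [14]
    Merge: [17] + [14] -> [14, 17]
  Merge: [6] + [14, 17] -> [6, 14, 17]
  Split: [29, 18, 3] -> [29] and [18, 3]
    Split: [18, 3] -> [18] and [3]
    Merge: [18] + [3] -> [3, 18]
  Merge: [29] + [3, 18] -> [3, 18, 29]
Merge: [6, 14, 17] + [3, 18, 29] -> [3, 6, 14, 17, 18, 29]

Final sorted array: [3, 6, 14, 17, 18, 29]

The merge sort proceeds by recursively splitting the array and merging sorted halves.
After all merges, the sorted array is [3, 6, 14, 17, 18, 29].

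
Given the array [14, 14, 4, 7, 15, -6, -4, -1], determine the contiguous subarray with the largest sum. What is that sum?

Using Kadane's algorithm on [14, 14, 4, 7, 15, -6, -4, -1]:

Scanning through the array:
Position 1 (value 14): max_ending_here = 28, max_so_far = 28
Position 2 (value 4): max_ending_here = 32, max_so_far = 32
Position 3 (value 7): max_ending_here = 39, max_so_far = 39
Position 4 (value 15): max_ending_here = 54, max_so_far = 54
Position 5 (value -6): max_ending_here = 48, max_so_far = 54
Position 6 (value -4): max_ending_here = 44, max_so_far = 54
Position 7 (value -1): max_ending_here = 43, max_so_far = 54

Maximum subarray: [14, 14, 4, 7, 15]
Maximum sum: 54

The maximum subarray is [14, 14, 4, 7, 15] with sum 54. This subarray runs from index 0 to index 4.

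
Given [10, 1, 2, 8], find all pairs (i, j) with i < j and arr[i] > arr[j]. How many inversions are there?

Finding inversions in [10, 1, 2, 8]:

(0, 1): arr[0]=10 > arr[1]=1
(0, 2): arr[0]=10 > arr[2]=2
(0, 3): arr[0]=10 > arr[3]=8

Total inversions: 3

The array has 3 inversion(s): (0,1), (0,2), (0,3). Each pair (i,j) satisfies i < j and arr[i] > arr[j].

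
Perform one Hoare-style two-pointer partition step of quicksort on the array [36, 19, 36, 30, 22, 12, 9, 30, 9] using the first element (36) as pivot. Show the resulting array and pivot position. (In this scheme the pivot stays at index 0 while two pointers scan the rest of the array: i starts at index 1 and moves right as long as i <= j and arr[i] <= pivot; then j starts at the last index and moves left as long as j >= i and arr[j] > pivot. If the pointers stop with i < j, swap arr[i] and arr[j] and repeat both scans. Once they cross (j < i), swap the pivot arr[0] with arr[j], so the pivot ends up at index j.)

Hoare-style two-pointer partition with pivot = 36:

Initial array: [36, 19, 36, 30, 22, 12, 9, 30, 9]

Pointers start at i = 1, j = 8.
i ends at 9, j ends at 8: the pointers have crossed (j < i), so scanning stops.

Swap pivot arr[0] with arr[8] to place pivot at position 8: [9, 19, 36, 30, 22, 12, 9, 30, 36]
Pivot position: 8

After partitioning with pivot 36, the array becomes [9, 19, 36, 30, 22, 12, 9, 30, 36]. The pivot is placed at index 8. All elements to the left of the pivot are <= 36, and all elements to the right are > 36.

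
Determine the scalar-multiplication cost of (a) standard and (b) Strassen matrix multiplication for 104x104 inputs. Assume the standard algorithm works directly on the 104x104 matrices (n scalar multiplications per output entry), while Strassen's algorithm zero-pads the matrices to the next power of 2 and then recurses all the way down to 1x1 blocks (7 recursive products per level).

Matrix multiplication for 104x104 matrices:

Strassen's algorithm requires power-of-2 dimensions. Pad 104x104 to 128x128 (next power of 2).

Standard algorithm: 104^3 = 1124864 multiplications
Strassen's algorithm: 7^(log2(128)) = 7^7 = 823543 multiplications
Savings: 1124864 - 823543 = 301321 multiplications

Standard: 1124864 multiplications (104^3). Strassen: 823543 multiplications (7^7, after padding to 128x128). Strassen reduces 8 recursive multiplications to 7 at each level.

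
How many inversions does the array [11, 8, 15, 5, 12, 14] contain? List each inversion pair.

Finding inversions in [11, 8, 15, 5, 12, 14]:

(0, 1): arr[0]=11 > arr[1]=8
(0, 3): arr[0]=11 > arr[3]=5
(1, 3): arr[1]=8 > arr[3]=5
(2, 3): arr[2]=15 > arr[3]=5
(2, 4): arr[2]=15 > arr[4]=12
(2, 5): arr[2]=15 > arr[5]=14

Total inversions: 6

The array has 6 inversion(s): (0,1), (0,3), (1,3), (2,3), (2,4), (2,5). Each pair (i,j) satisfies i < j and arr[i] > arr[j].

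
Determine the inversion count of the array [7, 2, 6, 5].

Finding inversions in [7, 2, 6, 5]:

(0, 1): arr[0]=7 > arr[1]=2
(0, 2): arr[0]=7 > arr[2]=6
(0, 3): arr[0]=7 > arr[3]=5
(2, 3): arr[2]=6 > arr[3]=5

Total inversions: 4

The array has 4 inversion(s): (0,1), (0,2), (0,3), (2,3). Each pair (i,j) satisfies i < j and arr[i] > arr[j].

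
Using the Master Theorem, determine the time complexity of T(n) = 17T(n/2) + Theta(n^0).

Master Theorem for T(n) = 17T(n/2) + O(n^0):

a = 17, b = 2, c = 0
log_b(a) = log_2(17) = 4.0875

Case 1: c = 0 < log_2(17) = 4.0875
T(n) = O(n^(log_2 17))

For T(n) = 17T(n/2) + O(n^0): log_2(17) = 4.0875. This is Case 1 of the Master Theorem (c < log_b(a), work dominated by leaves), giving O(n^(log_2 17)).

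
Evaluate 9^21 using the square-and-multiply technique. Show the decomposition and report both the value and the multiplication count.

Computing 9^21 by squaring (build up from 9^1; each line after the first costs one multiplication):

9^1 = 9
9^2 = (9^1)^2 = 9^2 = 81
9^4 = (9^2)^2 = 81^2 = 6561
9^5 = 9 * 9^4 = 9 * 6561 = 59049
9^10 = (9^5)^2 = 59049^2 = 3486784401
9^20 = (9^10)^2 = 3486784401^2 = 12157665459056928801
9^21 = 9 * 9^20 = 9 * 12157665459056928801 = 109418989131512359209

Result: 109418989131512359209
Multiplications needed: 6 (6 lines after 9^1)

9^21 = 109418989131512359209. Using exponentiation by squaring, this requires 6 multiplications. The key idea: if the exponent is even, square the half-power; if odd, multiply by the base once.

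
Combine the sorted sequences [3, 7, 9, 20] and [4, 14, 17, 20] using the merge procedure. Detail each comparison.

Merging process:

Compare 3 vs 4: take 3 from left. Merged: [3]
Compare 7 vs 4: take 4 from right. Merged: [3, 4]
Compare 7 vs 14: take 7 from left. Merged: [3, 4, 7]
Compare 9 vs 14: take 9 from left. Merged: [3, 4, 7, 9]
Compare 20 vs 14: take 14 from right. Merged: [3, 4, 7, 9, 14]
Compare 20 vs 17: take 17 from right. Merged: [3, 4, 7, 9, 14, 17]
Compare 20 vs 20: take 20 from left. Merged: [3, 4, 7, 9, 14, 17, 20]
Append remaining from right: [20]. Merged: [3, 4, 7, 9, 14, 17, 20, 20]

Final merged array: [3, 4, 7, 9, 14, 17, 20, 20]
Total comparisons: 7

The merged array is [3, 4, 7, 9, 14, 17, 20, 20], requiring 7 comparisons. The merge step runs in O(n) time where n is the total number of elements.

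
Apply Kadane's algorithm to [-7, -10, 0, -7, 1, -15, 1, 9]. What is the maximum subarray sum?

Using Kadane's algorithm on [-7, -10, 0, -7, 1, -15, 1, 9]:

Scanning through the array:
Position 1 (value -10): max_ending_here = -10, max_so_far = -7
Position 2 (value 0): max_ending_here = 0, max_so_far = 0
Position 3 (value -7): max_ending_here = -7, max_so_far = 0
Position 4 (value 1): max_ending_here = 1, max_so_far = 1
Position 5 (value -15): max_ending_here = -14, max_so_far = 1
Position 6 (value 1): max_ending_here = 1, max_so_far = 1
Position 7 (value 9): max_ending_here = 10, max_so_far = 10

Maximum subarray: [1, 9]
Maximum sum: 10

The maximum subarray is [1, 9] with sum 10. This subarray runs from index 6 to index 7.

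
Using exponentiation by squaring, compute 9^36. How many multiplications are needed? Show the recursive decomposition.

Computing 9^36 by squaring (build up from 9^1; each line after the first costs one multiplication):

9^1 = 9
9^2 = (9^1)^2 = 9^2 = 81
9^4 = (9^2)^2 = 81^2 = 6561
9^8 = (9^4)^2 = 6561^2 = 43046721
9^9 = 9 * 9^8 = 9 * 43046721 = 387420489
9^18 = (9^9)^2 = 387420489^2 = 150094635296999121
9^36 = (9^18)^2 = 150094635296999121^2 = 22528399544939174411840147874772641

Result: 22528399544939174411840147874772641
Multiplications needed: 6 (6 lines after 9^1)

9^36 = 22528399544939174411840147874772641. Using exponentiation by squaring, this requires 6 multiplications. The key idea: if the exponent is even, square the half-power; if odd, multiply by the base once.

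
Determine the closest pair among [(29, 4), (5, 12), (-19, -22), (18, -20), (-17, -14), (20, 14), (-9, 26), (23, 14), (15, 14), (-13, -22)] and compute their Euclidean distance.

Computing all pairwise distances among 10 points:

d((29, 4), (5, 12)) = 25.2982
d((29, 4), (-19, -22)) = 54.5894
d((29, 4), (18, -20)) = 26.4008
d((29, 4), (-17, -14)) = 49.3964
d((29, 4), (20, 14)) = 13.4536
d((29, 4), (-9, 26)) = 43.909
d((29, 4), (23, 14)) = 11.6619
d((29, 4), (15, 14)) = 17.2047
d((29, 4), (-13, -22)) = 49.3964
d((5, 12), (-19, -22)) = 41.6173
d((5, 12), (18, -20)) = 34.5398
d((5, 12), (-17, -14)) = 34.0588
d((5, 12), (20, 14)) = 15.1327
d((5, 12), (-9, 26)) = 19.799
d((5, 12), (23, 14)) = 18.1108
d((5, 12), (15, 14)) = 10.198
d((5, 12), (-13, -22)) = 38.4708
d((-19, -22), (18, -20)) = 37.054
d((-19, -22), (-17, -14)) = 8.2462
d((-19, -22), (20, 14)) = 53.0754
d((-19, -22), (-9, 26)) = 49.0306
d((-19, -22), (23, 14)) = 55.3173
d((-19, -22), (15, 14)) = 49.5177
d((-19, -22), (-13, -22)) = 6.0
d((18, -20), (-17, -14)) = 35.5106
d((18, -20), (20, 14)) = 34.0588
d((18, -20), (-9, 26)) = 53.3385
d((18, -20), (23, 14)) = 34.3657
d((18, -20), (15, 14)) = 34.1321
d((18, -20), (-13, -22)) = 31.0644
d((-17, -14), (20, 14)) = 46.4004
d((-17, -14), (-9, 26)) = 40.7922
d((-17, -14), (23, 14)) = 48.8262
d((-17, -14), (15, 14)) = 42.5206
d((-17, -14), (-13, -22)) = 8.9443
d((20, 14), (-9, 26)) = 31.3847
d((20, 14), (23, 14)) = 3.0 <-- minimum
d((20, 14), (15, 14)) = 5.0
d((20, 14), (-13, -22)) = 48.8365
d((-9, 26), (23, 14)) = 34.176
d((-9, 26), (15, 14)) = 26.8328
d((-9, 26), (-13, -22)) = 48.1664
d((23, 14), (15, 14)) = 8.0
d((23, 14), (-13, -22)) = 50.9117
d((15, 14), (-13, -22)) = 45.607

Closest pair: (20, 14) and (23, 14) with distance 3.0

The closest pair is (20, 14) and (23, 14) with Euclidean distance 3.0. For 10 points, brute-force pairwise comparison is shown above. For large n, the divide-and-conquer algorithm (sort by x, recurse on halves, check the dividing strip) achieves O(n log n).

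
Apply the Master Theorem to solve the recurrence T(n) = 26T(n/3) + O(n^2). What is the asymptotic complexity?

Master Theorem for T(n) = 26T(n/3) + O(n^2):

a = 26, b = 3, c = 2
log_b(a) = log_3(26) = 2.9656

Case 1: c = 2 < log_3(26) = 2.9656
T(n) = O(n^(log_3 26))

For T(n) = 26T(n/3) + O(n^2): log_3(26) = 2.9656. This is Case 1 of the Master Theorem (c < log_b(a), work dominated by leaves), giving O(n^(log_3 26)).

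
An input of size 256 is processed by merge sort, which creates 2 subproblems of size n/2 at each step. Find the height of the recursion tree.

For divide and conquer with division factor 2:

Problem sizes at each level:
Level 0: 256
Level 1: 128
Level 2: 64
Level 3: 32
Level 4: 16
Level 5: 8
Level 6: 4
Level 7: 2
Level 8: 1

The root is level 0 and the size-1 base case is level 8 (the tree spans levels 0 through 8, i.e. 9 levels counting the root), so the depth is the number of divisions: log_2(256) = 8

The recursion tree depth is log_2(256) = 8. At each level, the problem size is divided by 2, so it takes 8 divisions to reduce to a base case of size 1. The algorithm makes 2 recursive calls at each level.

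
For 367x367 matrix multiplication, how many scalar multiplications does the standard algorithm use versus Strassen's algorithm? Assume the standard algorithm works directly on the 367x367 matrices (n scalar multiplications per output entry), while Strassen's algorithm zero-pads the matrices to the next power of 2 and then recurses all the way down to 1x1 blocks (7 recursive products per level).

Matrix multiplication for 367x367 matrices:

Strassen's algorithm requires power-of-2 dimensions. Pad 367x367 to 512x512 (next power of 2).

Standard algorithm: 367^3 = 49430863 multiplications
Strassen's algorithm: 7^(log2(512)) = 7^9 = 40353607 multiplications
Savings: 49430863 - 40353607 = 9077256 multiplications

Standard: 49430863 multiplications (367^3). Strassen: 40353607 multiplications (7^9, after padding to 512x512). Strassen reduces 8 recursive multiplications to 7 at each level.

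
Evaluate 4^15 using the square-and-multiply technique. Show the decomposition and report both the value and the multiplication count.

Computing 4^15 by squaring (build up from 4^1; each line after the first costs one multiplication):

4^1 = 4
4^2 = (4^1)^2 = 4^2 = 16
4^3 = 4 * 4^2 = 4 * 16 = 64
4^6 = (4^3)^2 = 64^2 = 4096
4^7 = 4 * 4^6 = 4 * 4096 = 16384
4^14 = (4^7)^2 = 16384^2 = 268435456
4^15 = 4 * 4^14 = 4 * 268435456 = 1073741824

Result: 1073741824
Multiplications needed: 6 (6 lines after 4^1)

4^15 = 1073741824. Using exponentiation by squaring, this requires 6 multiplications. The key idea: if the exponent is even, square the half-power; if odd, multiply by the base once.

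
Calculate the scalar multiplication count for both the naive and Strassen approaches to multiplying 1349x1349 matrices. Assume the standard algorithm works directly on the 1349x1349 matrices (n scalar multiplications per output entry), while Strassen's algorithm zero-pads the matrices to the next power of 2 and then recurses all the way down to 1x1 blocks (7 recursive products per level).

Matrix multiplication for 1349x1349 matrices:

Strassen's algorithm requires power-of-2 dimensions. Pad 1349x1349 to 2048x2048 (next power of 2).

Standard algorithm: 1349^3 = 2454911549 multiplications
Strassen's algorithm: 7^(log2(2048)) = 7^11 = 1977326743 multiplications
Savings: 2454911549 - 1977326743 = 477584806 multiplications

Standard: 2454911549 multiplications (1349^3). Strassen: 1977326743 multiplications (7^11, after padding to 2048x2048). Strassen reduces 8 recursive multiplications to 7 at each level.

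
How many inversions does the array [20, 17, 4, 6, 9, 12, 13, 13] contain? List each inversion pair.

Finding inversions in [20, 17, 4, 6, 9, 12, 13, 13]:

(0, 1): arr[0]=20 > arr[1]=17
(0, 2): arr[0]=20 > arr[2]=4
(0, 3): arr[0]=20 > arr[3]=6
(0, 4): arr[0]=20 > arr[4]=9
(0, 5): arr[0]=20 > arr[5]=12
(0, 6): arr[0]=20 > arr[6]=13
(0, 7): arr[0]=20 > arr[7]=13
(1, 2): arr[1]=17 > arr[2]=4
(1, 3): arr[1]=17 > arr[3]=6
(1, 4): arr[1]=17 > arr[4]=9
(1, 5): arr[1]=17 > arr[5]=12
(1, 6): arr[1]=17 > arr[6]=13
(1, 7): arr[1]=17 > arr[7]=13

Total inversions: 13

The array has 13 inversion(s): (0,1), (0,2), (0,3), (0,4), (0,5), (0,6), (0,7), (1,2), (1,3), (1,4), (1,5), (1,6), (1,7). Each pair (i,j) satisfies i < j and arr[i] > arr[j].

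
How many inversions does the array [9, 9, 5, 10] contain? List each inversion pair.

Finding inversions in [9, 9, 5, 10]:

(0, 2): arr[0]=9 > arr[2]=5
(1, 2): arr[1]=9 > arr[2]=5

Total inversions: 2

The array has 2 inversion(s): (0,2), (1,2). Each pair (i,j) satisfies i < j and arr[i] > arr[j].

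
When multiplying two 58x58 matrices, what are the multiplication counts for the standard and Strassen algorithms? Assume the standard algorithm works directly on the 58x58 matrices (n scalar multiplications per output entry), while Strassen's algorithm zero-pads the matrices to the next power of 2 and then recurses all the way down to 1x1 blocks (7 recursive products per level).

Matrix multiplication for 58x58 matrices:

Strassen's algorithm requires power-of-2 dimensions. Pad 58x58 to 64x64 (next power of 2).

Standard algorithm: 58^3 = 195112 multiplications
Strassen's algorithm: 7^(log2(64)) = 7^6 = 117649 multiplications
Savings: 195112 - 117649 = 77463 multiplications

Standard: 195112 multiplications (58^3). Strassen: 117649 multiplications (7^6, after padding to 64x64). Strassen reduces 8 recursive multiplications to 7 at each level.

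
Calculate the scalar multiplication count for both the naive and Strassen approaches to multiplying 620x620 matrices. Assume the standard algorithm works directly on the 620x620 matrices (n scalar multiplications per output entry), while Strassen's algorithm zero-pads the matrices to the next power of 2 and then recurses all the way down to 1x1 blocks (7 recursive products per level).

Matrix multiplication for 620x620 matrices:

Strassen's algorithm requires power-of-2 dimensions. Pad 620x620 to 1024x1024 (next power of 2).

Standard algorithm: 620^3 = 238328000 multiplications
Strassen's algorithm: 7^(log2(1024)) = 7^10 = 282475249 multiplications
Difference: 238328000 - 282475249 = -44147249 (Strassen uses MORE here due to padding overhead — for small or just-over-power-of-2 n, padding can outweigh the per-level savings)

Standard: 238328000 multiplications (620^3). Strassen: 282475249 multiplications (7^10, after padding to 1024x1024). Strassen reduces 8 recursive multiplications to 7 at each level.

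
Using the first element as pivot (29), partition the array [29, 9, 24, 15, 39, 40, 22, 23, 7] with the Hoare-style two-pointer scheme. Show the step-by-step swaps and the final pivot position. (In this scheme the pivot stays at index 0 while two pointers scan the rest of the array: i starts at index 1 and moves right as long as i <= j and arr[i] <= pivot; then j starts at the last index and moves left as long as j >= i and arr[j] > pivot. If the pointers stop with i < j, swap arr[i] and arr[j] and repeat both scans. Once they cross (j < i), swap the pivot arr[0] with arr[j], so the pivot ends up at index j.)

Hoare-style two-pointer partition with pivot = 29:

Initial array: [29, 9, 24, 15, 39, 40, 22, 23, 7]

Pointers start at i = 1, j = 8.
i stops at index 4 (arr[4]=39 > 29), j stops at index 8 (arr[8]=7 <= 29): swap arr[4] and arr[8], array becomes [29, 9, 24, 15, 7, 40, 22, 23, 39]
i stops at index 5 (arr[5]=40 > 29), j stops at index 7 (arr[7]=23 <= 29): swap arr[5] and arr[7], array becomes [29, 9, 24, 15, 7, 23, 22, 40, 39]
i ends at 7, j ends at 6: the pointers have crossed (j < i), so scanning stops.

Swap pivot arr[0] with arr[6] to place pivot at position 6: [22, 9, 24, 15, 7, 23, 29, 40, 39]
Pivot position: 6

After partitioning with pivot 29, the array becomes [22, 9, 24, 15, 7, 23, 29, 40, 39]. The pivot is placed at index 6. All elements to the left of the pivot are <= 29, and all elements to the right are > 29.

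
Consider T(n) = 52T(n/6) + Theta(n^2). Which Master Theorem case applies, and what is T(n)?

Master Theorem for T(n) = 52T(n/6) + O(n^2):

a = 52, b = 6, c = 2
log_b(a) = log_6(52) = 2.2052

Case 1: c = 2 < log_6(52) = 2.2052
T(n) = O(n^(log_6 52))

For T(n) = 52T(n/6) + O(n^2): log_6(52) = 2.2052. This is Case 1 of the Master Theorem (c < log_b(a), work dominated by leaves), giving O(n^(log_6 52)).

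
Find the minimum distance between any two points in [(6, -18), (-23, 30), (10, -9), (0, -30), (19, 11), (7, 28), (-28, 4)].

Computing all pairwise distances among 7 points:

d((6, -18), (-23, 30)) = 56.0803
d((6, -18), (10, -9)) = 9.8489 <-- minimum
d((6, -18), (0, -30)) = 13.4164
d((6, -18), (19, 11)) = 31.7805
d((6, -18), (7, 28)) = 46.0109
d((6, -18), (-28, 4)) = 40.4969
d((-23, 30), (10, -9)) = 51.0882
d((-23, 30), (0, -30)) = 64.2573
d((-23, 30), (19, 11)) = 46.0977
d((-23, 30), (7, 28)) = 30.0666
d((-23, 30), (-28, 4)) = 26.4764
d((10, -9), (0, -30)) = 23.2594
d((10, -9), (19, 11)) = 21.9317
d((10, -9), (7, 28)) = 37.1214
d((10, -9), (-28, 4)) = 40.1622
d((0, -30), (19, 11)) = 45.1885
d((0, -30), (7, 28)) = 58.4209
d((0, -30), (-28, 4)) = 44.0454
d((19, 11), (7, 28)) = 20.8087
d((19, 11), (-28, 4)) = 47.5184
d((7, 28), (-28, 4)) = 42.4382

Closest pair: (6, -18) and (10, -9) with distance 9.8489

The closest pair is (6, -18) and (10, -9) with Euclidean distance 9.8489. For 7 points, brute-force pairwise comparison is shown above. For large n, the divide-and-conquer algorithm (sort by x, recurse on halves, check the dividing strip) achieves O(n log n).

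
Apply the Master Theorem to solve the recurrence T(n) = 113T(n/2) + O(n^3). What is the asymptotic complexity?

Master Theorem for T(n) = 113T(n/2) + O(n^3):

a = 113, b = 2, c = 3
log_b(a) = log_2(113) = 6.8202

Case 1: c = 3 < log_2(113) = 6.8202
T(n) = O(n^(log_2 113))

For T(n) = 113T(n/2) + O(n^3): log_2(113) = 6.8202. This is Case 1 of the Master Theorem (c < log_b(a), work dominated by leaves), giving O(n^(log_2 113)).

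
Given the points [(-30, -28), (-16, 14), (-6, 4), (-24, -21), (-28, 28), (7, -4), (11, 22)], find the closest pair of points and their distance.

Computing all pairwise distances among 7 points:

d((-30, -28), (-16, 14)) = 44.2719
d((-30, -28), (-6, 4)) = 40.0
d((-30, -28), (-24, -21)) = 9.2195 <-- minimum
d((-30, -28), (-28, 28)) = 56.0357
d((-30, -28), (7, -4)) = 44.1022
d((-30, -28), (11, 22)) = 64.6607
d((-16, 14), (-6, 4)) = 14.1421
d((-16, 14), (-24, -21)) = 35.9026
d((-16, 14), (-28, 28)) = 18.4391
d((-16, 14), (7, -4)) = 29.2062
d((-16, 14), (11, 22)) = 28.1603
d((-6, 4), (-24, -21)) = 30.8058
d((-6, 4), (-28, 28)) = 32.5576
d((-6, 4), (7, -4)) = 15.2643
d((-6, 4), (11, 22)) = 24.7588
d((-24, -21), (-28, 28)) = 49.163
d((-24, -21), (7, -4)) = 35.3553
d((-24, -21), (11, 22)) = 55.4437
d((-28, 28), (7, -4)) = 47.4236
d((-28, 28), (11, 22)) = 39.4588
d((7, -4), (11, 22)) = 26.3059

Closest pair: (-30, -28) and (-24, -21) with distance 9.2195

The closest pair is (-30, -28) and (-24, -21) with Euclidean distance 9.2195. For 7 points, brute-force pairwise comparison is shown above. For large n, the divide-and-conquer algorithm (sort by x, recurse on halves, check the dividing strip) achieves O(n log n).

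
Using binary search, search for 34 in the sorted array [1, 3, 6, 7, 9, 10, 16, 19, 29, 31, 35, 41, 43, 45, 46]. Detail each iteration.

Binary search for 34 in [1, 3, 6, 7, 9, 10, 16, 19, 29, 31, 35, 41, 43, 45, 46]:

lo=0, hi=14, mid=7, arr[mid]=19 -> 19 < 34, search right half
lo=8, hi=14, mid=11, arr[mid]=41 -> 41 > 34, search left half
lo=8, hi=10, mid=9, arr[mid]=31 -> 31 < 34, search right half
lo=10, hi=10, mid=10, arr[mid]=35 -> 35 > 34, search left half
lo=10 > hi=9, target 34 not found

Binary search determines that 34 is not in the array after 4 comparisons. The search space was exhausted without finding the target.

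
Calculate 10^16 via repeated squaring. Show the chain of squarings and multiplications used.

Computing 10^16 by squaring (build up from 10^1; each line after the first costs one multiplication):

10^1 = 10
10^2 = (10^1)^2 = 10^2 = 100
10^4 = (10^2)^2 = 100^2 = 10000
10^8 = (10^4)^2 = 10000^2 = 100000000
10^16 = (10^8)^2 = 100000000^2 = 10000000000000000

Result: 10000000000000000
Multiplications needed: 4 (4 lines after 10^1)

10^16 = 10000000000000000. Using exponentiation by squaring, this requires 4 multiplications. The key idea: if the exponent is even, square the half-power; if odd, multiply by the base once.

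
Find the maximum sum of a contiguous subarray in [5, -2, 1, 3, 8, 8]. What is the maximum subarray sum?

Using Kadane's algorithm on [5, -2, 1, 3, 8, 8]:

Scanning through the array:
Position 1 (value -2): max_ending_here = 3, max_so_far = 5
Position 2 (value 1): max_ending_here = 4, max_so_far = 5
Position 3 (value 3): max_ending_here = 7, max_so_far = 7
Position 4 (value 8): max_ending_here = 15, max_so_far = 15
Position 5 (value 8): max_ending_here = 23, max_so_far = 23

Maximum subarray: [5, -2, 1, 3, 8, 8]
Maximum sum: 23

The maximum subarray is [5, -2, 1, 3, 8, 8] with sum 23. This subarray runs from index 0 to index 5.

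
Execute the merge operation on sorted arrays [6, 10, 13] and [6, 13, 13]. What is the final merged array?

Merging process:

Compare 6 vs 6: take 6 from left. Merged: [6]
Compare 10 vs 6: take 6 from right. Merged: [6, 6]
Compare 10 vs 13: take 10 from left. Merged: [6, 6, 10]
Compare 13 vs 13: take 13 from left. Merged: [6, 6, 10, 13]
Append remaining from right: [13, 13]. Merged: [6, 6, 10, 13, 13, 13]

Final merged array: [6, 6, 10, 13, 13, 13]
Total comparisons: 4

The merged array is [6, 6, 10, 13, 13, 13], requiring 4 comparisons. The merge step runs in O(n) time where n is the total number of elements.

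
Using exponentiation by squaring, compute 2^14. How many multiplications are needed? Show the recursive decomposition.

Computing 2^14 by squaring (build up from 2^1; each line after the first costs one multiplication):

2^1 = 2
2^2 = (2^1)^2 = 2^2 = 4
2^3 = 2 * 2^2 = 2 * 4 = 8
2^6 = (2^3)^2 = 8^2 = 64
2^7 = 2 * 2^6 = 2 * 64 = 128
2^14 = (2^7)^2 = 128^2 = 16384

Result: 16384
Multiplications needed: 5 (5 lines after 2^1)

2^14 = 16384. Using exponentiation by squaring, this requires 5 multiplications. The key idea: if the exponent is even, square the half-power; if odd, multiply by the base once.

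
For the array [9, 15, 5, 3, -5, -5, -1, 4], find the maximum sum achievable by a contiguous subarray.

Using Kadane's algorithm on [9, 15, 5, 3, -5, -5, -1, 4]:

Scanning through the array:
Position 1 (value 15): max_ending_here = 24, max_so_far = 24
Position 2 (value 5): max_ending_here = 29, max_so_far = 29
Position 3 (value 3): max_ending_here = 32, max_so_far = 32
Position 4 (value -5): max_ending_here = 27, max_so_far = 32
Position 5 (value -5): max_ending_here = 22, max_so_far = 32
Position 6 (value -1): max_ending_here = 21, max_so_far = 32
Position 7 (value 4): max_ending_here = 25, max_so_far = 32

Maximum subarray: [9, 15, 5, 3]
Maximum sum: 32

The maximum subarray is [9, 15, 5, 3] with sum 32. This subarray runs from index 0 to index 3.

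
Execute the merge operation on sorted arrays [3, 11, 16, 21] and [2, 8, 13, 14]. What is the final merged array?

Merging process:

Compare 3 vs 2: take 2 from right. Merged: [2]
Compare 3 vs 8: take 3 from left. Merged: [2, 3]
Compare 11 vs 8: take 8 from right. Merged: [2, 3, 8]
Compare 11 vs 13: take 11 from left. Merged: [2, 3, 8, 11]
Compare 16 vs 13: take 13 from right. Merged: [2, 3, 8, 11, 13]
Compare 16 vs 14: take 14 from right. Merged: [2, 3, 8, 11, 13, 14]
Append remaining from left: [16, 21]. Merged: [2, 3, 8, 11, 13, 14, 16, 21]

Final merged array: [2, 3, 8, 11, 13, 14, 16, 21]
Total comparisons: 6

The merged array is [2, 3, 8, 11, 13, 14, 16, 21], requiring 6 comparisons. The merge step runs in O(n) time where n is the total number of elements.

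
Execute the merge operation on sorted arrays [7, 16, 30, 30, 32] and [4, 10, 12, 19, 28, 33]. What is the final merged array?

Merging process:

Compare 7 vs 4: take 4 from right. Merged: [4]
Compare 7 vs 10: take 7 from left. Merged: [4, 7]
Compare 16 vs 10: take 10 from right. Merged: [4, 7, 10]
Compare 16 vs 12: take 12 from right. Merged: [4, 7, 10, 12]
Compare 16 vs 19: take 16 from left. Merged: [4, 7, 10, 12, 16]
Compare 30 vs 19: take 19 from right. Merged: [4, 7, 10, 12, 16, 19]
Compare 30 vs 28: take 28 from right. Merged: [4, 7, 10, 12, 16, 19, 28]
Compare 30 vs 33: take 30 from left. Merged: [4, 7, 10, 12, 16, 19, 28, 30]
Compare 30 vs 33: take 30 from left. Merged: [4, 7, 10, 12, 16, 19, 28, 30, 30]
Compare 32 vs 33: take 32 from left. Merged: [4, 7, 10, 12, 16, 19, 28, 30, 30, 32]
Append remaining from right: [33]. Merged: [4, 7, 10, 12, 16, 19, 28, 30, 30, 32, 33]

Final merged array: [4, 7, 10, 12, 16, 19, 28, 30, 30, 32, 33]
Total comparisons: 10

The merged array is [4, 7, 10, 12, 16, 19, 28, 30, 30, 32, 33], requiring 10 comparisons. The merge step runs in O(n) time where n is the total number of elements.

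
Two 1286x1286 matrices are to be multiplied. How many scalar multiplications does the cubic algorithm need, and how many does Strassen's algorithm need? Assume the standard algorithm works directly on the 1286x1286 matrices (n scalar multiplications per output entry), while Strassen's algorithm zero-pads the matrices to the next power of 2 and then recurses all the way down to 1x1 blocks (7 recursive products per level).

Matrix multiplication for 1286x1286 matrices:

Strassen's algorithm requires power-of-2 dimensions. Pad 1286x1286 to 2048x2048 (next power of 2).

Standard algorithm: 1286^3 = 2126781656 multiplications
Strassen's algorithm: 7^(log2(2048)) = 7^11 = 1977326743 multiplications
Savings: 2126781656 - 1977326743 = 149454913 multiplications

Standard: 2126781656 multiplications (1286^3). Strassen: 1977326743 multiplications (7^11, after padding to 2048x2048). Strassen reduces 8 recursive multiplications to 7 at each level.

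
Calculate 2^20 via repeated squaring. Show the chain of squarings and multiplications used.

Computing 2^20 by squaring (build up from 2^1; each line after the first costs one multiplication):

2^1 = 2
2^2 = (2^1)^2 = 2^2 = 4
2^4 = (2^2)^2 = 4^2 = 16
2^5 = 2 * 2^4 = 2 * 16 = 32
2^10 = (2^5)^2 = 32^2 = 1024
2^20 = (2^10)^2 = 1024^2 = 1048576

Result: 1048576
Multiplications needed: 5 (5 lines after 2^1)

2^20 = 1048576. Using exponentiation by squaring, this requires 5 multiplications. The key idea: if the exponent is even, square the half-power; if odd, multiply by the base once.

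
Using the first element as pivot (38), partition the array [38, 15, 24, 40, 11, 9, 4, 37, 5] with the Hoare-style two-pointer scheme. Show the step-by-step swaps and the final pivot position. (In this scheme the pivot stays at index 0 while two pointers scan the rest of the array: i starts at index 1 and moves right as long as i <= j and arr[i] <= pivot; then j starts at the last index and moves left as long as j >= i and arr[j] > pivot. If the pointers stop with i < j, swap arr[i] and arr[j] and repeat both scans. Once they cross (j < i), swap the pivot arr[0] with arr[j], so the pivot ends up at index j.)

Hoare-style two-pointer partition with pivot = 38:

Initial array: [38, 15, 24, 40, 11, 9, 4, 37, 5]

Pointers start at i = 1, j = 8.
i stops at index 3 (arr[3]=40 > 38), j stops at index 8 (arr[8]=5 <= 38): swap arr[3] and arr[8], array becomes [38, 15, 24, 5, 11, 9, 4, 37, 40]
i ends at 8, j ends at 7: the pointers have crossed (j < i), so scanning stops.

Swap pivot arr[0] with arr[7] to place pivot at position 7: [37, 15, 24, 5, 11, 9, 4, 38, 40]
Pivot position: 7

After partitioning with pivot 38, the array becomes [37, 15, 24, 5, 11, 9, 4, 38, 40]. The pivot is placed at index 7. All elements to the left of the pivot are <= 38, and all elements to the right are > 38.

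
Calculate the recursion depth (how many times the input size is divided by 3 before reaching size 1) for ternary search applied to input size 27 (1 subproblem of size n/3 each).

For divide and conquer with division factor 3:

Problem sizes at each level:
Level 0: 27
Level 1: 9
Level 2: 3
Level 3: 1

The root is level 0 and the size-1 base case is level 3 (the tree spans levels 0 through 3, i.e. 4 levels counting the root), so the depth is the number of divisions: log_3(27) = 3

The recursion tree depth is log_3(27) = 3. At each level, the problem size is divided by 3, so it takes 3 divisions to reduce to a base case of size 1. The algorithm makes 1 recursive call at each level.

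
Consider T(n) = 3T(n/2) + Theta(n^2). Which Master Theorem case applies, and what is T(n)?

Master Theorem for T(n) = 3T(n/2) + O(n^2):

a = 3, b = 2, c = 2
log_b(a) = log_2(3) = 1.5850

Case 3: c = 2 > log_2(3) = 1.5850
T(n) = O(n^2) = O(n^2)

For T(n) = 3T(n/2) + O(n^2): log_2(3) = 1.5850. This is Case 3 of the Master Theorem (c > log_b(a), work dominated by root), giving O(n^2).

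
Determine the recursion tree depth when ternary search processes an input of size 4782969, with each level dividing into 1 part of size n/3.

For divide and conquer with division factor 3:

Problem sizes at each level:
Level 0: 4782969
Level 1: 1594323
Level 2: 531441
Level 3: 177147
Level 4: 59049
Level 5: 19683
Level 6: 6561
Level 7: 2187
Level 8: 729
Level 9: 243
Level 10: 81
Level 11: 27
Level 12: 9
Level 13: 3
Level 14: 1

The root is level 0 and the size-1 base case is level 14 (the tree spans levels 0 through 14, i.e. 15 levels counting the root), so the depth is the number of divisions: log_3(4782969) = 14

The recursion tree depth is log_3(4782969) = 14. At each level, the problem size is divided by 3, so it takes 14 divisions to reduce to a base case of size 1. The algorithm makes 1 recursive call at each level.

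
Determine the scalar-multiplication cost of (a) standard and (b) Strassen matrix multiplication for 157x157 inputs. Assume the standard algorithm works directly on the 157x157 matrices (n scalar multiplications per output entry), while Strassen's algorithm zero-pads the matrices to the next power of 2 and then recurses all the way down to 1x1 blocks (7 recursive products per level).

Matrix multiplication for 157x157 matrices:

Strassen's algorithm requires power-of-2 dimensions. Pad 157x157 to 256x256 (next power of 2).

Standard algorithm: 157^3 = 3869893 multiplications
Strassen's algorithm: 7^(log2(256)) = 7^8 = 5764801 multiplications
Difference: 3869893 - 5764801 = -1894908 (Strassen uses MORE here due to padding overhead — for small or just-over-power-of-2 n, padding can outweigh the per-level savings)

Standard: 3869893 multiplications (157^3). Strassen: 5764801 multiplications (7^8, after padding to 256x256). Strassen reduces 8 recursive multiplications to 7 at each level.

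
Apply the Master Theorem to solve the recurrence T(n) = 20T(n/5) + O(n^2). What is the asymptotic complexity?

Master Theorem for T(n) = 20T(n/5) + O(n^2):

a = 20, b = 5, c = 2
log_b(a) = log_5(20) = 1.8614

Case 3: c = 2 > log_5(20) = 1.8614
T(n) = O(n^2) = O(n^2)

For T(n) = 20T(n/5) + O(n^2): log_5(20) = 1.8614. This is Case 3 of the Master Theorem (c > log_b(a), work dominated by root), giving O(n^2).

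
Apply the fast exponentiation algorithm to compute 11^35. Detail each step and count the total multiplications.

Computing 11^35 by squaring (build up from 11^1; each line after the first costs one multiplication):

11^1 = 11
11^2 = (11^1)^2 = 11^2 = 121
11^4 = (11^2)^2 = 121^2 = 14641
11^8 = (11^4)^2 = 14641^2 = 214358881
11^16 = (11^8)^2 = 214358881^2 = 45949729863572161
11^17 = 11 * 11^16 = 11 * 45949729863572161 = 505447028499293771
11^34 = (11^17)^2 = 505447028499293771^2 = 255476698618765889551019445759400441
11^35 = 11 * 11^34 = 11 * 255476698618765889551019445759400441 = 2810243684806424785061213903353404851

Result: 2810243684806424785061213903353404851
Multiplications needed: 7 (7 lines after 11^1)

11^35 = 2810243684806424785061213903353404851. Using exponentiation by squaring, this requires 7 multiplications. The key idea: if the exponent is even, square the half-power; if odd, multiply by the base once.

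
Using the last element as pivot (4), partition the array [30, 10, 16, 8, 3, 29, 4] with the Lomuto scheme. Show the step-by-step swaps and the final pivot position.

Lomuto partition with pivot = 4:

Initial array: [30, 10, 16, 8, 3, 29, 4]

arr[0]=30 > 4: no swap
arr[1]=10 > 4: no swap
arr[2]=16 > 4: no swap
arr[3]=8 > 4: no swap
arr[4]=3 <= 4: swap with position 0, array becomes [3, 10, 16, 8, 30, 29, 4]
arr[5]=29 > 4: no swap

Place pivot at position 1: [3, 4, 16, 8, 30, 29, 10]
Pivot position: 1

After partitioning with pivot 4, the array becomes [3, 4, 16, 8, 30, 29, 10]. The pivot is placed at index 1. All elements to the left of the pivot are <= 4, and all elements to the right are > 4.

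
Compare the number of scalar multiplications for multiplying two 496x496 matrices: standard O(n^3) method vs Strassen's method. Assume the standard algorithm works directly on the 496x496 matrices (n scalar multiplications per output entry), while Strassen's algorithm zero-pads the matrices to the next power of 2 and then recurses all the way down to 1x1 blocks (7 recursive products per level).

Matrix multiplication for 496x496 matrices:

Strassen's algorithm requires power-of-2 dimensions. Pad 496x496 to 512x512 (next power of 2).

Standard algorithm: 496^3 = 122023936 multiplications
Strassen's algorithm: 7^(log2(512)) = 7^9 = 40353607 multiplications
Savings: 122023936 - 40353607 = 81670329 multiplications

Standard: 122023936 multiplications (496^3). Strassen: 40353607 multiplications (7^9, after padding to 512x512). Strassen reduces 8 recursive multiplications to 7 at each level.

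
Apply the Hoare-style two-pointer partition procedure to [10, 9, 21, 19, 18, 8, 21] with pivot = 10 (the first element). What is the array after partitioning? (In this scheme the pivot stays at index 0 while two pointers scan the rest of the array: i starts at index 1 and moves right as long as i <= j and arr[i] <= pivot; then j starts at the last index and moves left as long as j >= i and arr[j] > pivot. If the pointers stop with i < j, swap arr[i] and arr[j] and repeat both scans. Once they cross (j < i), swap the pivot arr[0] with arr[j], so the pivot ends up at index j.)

Hoare-style two-pointer partition with pivot = 10:

Initial array: [10, 9, 21, 19, 18, 8, 21]

Pointers start at i = 1, j = 6.
i stops at index 2 (arr[2]=21 > 10), j stops at index 5 (arr[5]=8 <= 10): swap arr[2] and arr[5], array becomes [10, 9, 8, 19, 18, 21, 21]
i ends at 3, j ends at 2: the pointers have crossed (j < i), so scanning stops.

Swap pivot arr[0] with arr[2] to place pivot at position 2: [8, 9, 10, 19, 18, 21, 21]
Pivot position: 2

After partitioning with pivot 10, the array becomes [8, 9, 10, 19, 18, 21, 21]. The pivot is placed at index 2. All elements to the left of the pivot are <= 10, and all elements to the right are > 10.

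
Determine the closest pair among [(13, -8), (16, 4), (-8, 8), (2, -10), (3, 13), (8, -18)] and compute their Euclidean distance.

Computing all pairwise distances among 6 points:

d((13, -8), (16, 4)) = 12.3693
d((13, -8), (-8, 8)) = 26.4008
d((13, -8), (2, -10)) = 11.1803
d((13, -8), (3, 13)) = 23.2594
d((13, -8), (8, -18)) = 11.1803
d((16, 4), (-8, 8)) = 24.3311
d((16, 4), (2, -10)) = 19.799
d((16, 4), (3, 13)) = 15.8114
d((16, 4), (8, -18)) = 23.4094
d((-8, 8), (2, -10)) = 20.5913
d((-8, 8), (3, 13)) = 12.083
d((-8, 8), (8, -18)) = 30.5287
d((2, -10), (3, 13)) = 23.0217
d((2, -10), (8, -18)) = 10.0 <-- minimum
d((3, 13), (8, -18)) = 31.4006

Closest pair: (2, -10) and (8, -18) with distance 10.0

The closest pair is (2, -10) and (8, -18) with Euclidean distance 10.0. For 6 points, brute-force pairwise comparison is shown above. For large n, the divide-and-conquer algorithm (sort by x, recurse on halves, check the dividing strip) achieves O(n log n).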